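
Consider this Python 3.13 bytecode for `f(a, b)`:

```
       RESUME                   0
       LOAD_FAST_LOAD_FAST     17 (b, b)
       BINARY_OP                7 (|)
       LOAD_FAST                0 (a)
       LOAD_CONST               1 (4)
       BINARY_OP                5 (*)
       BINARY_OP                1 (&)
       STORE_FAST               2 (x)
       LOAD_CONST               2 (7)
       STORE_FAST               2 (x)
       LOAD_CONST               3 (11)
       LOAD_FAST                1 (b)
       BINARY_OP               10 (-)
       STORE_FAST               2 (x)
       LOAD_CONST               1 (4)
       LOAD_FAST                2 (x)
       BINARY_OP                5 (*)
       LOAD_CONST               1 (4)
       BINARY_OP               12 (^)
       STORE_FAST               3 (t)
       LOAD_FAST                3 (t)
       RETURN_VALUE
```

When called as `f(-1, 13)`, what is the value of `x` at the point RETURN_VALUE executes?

-2

LOAD_FAST_LOAD_FAST b,b → push 13,13. Stack: [13, 13]
BINARY_OP | → 13 | 13 = 13. Stack: [13]
LOAD_FAST a → push -1. Stack: [13, -1]
LOAD_CONST → push 4. Stack: [13, -1, 4]
BINARY_OP * → -1 * 4 = -4. Stack: [13, -4]
BINARY_OP & → 13 & -4 = 12. Stack: [12]
STORE_FAST x → x=12. Stack: []
LOAD_CONST → push 7. Stack: [7]
STORE_FAST x → x=7. Stack: []
LOAD_CONST → push 11. Stack: [11]
LOAD_FAST b → push 13. Stack: [11, 13]
BINARY_OP - → 11 - 13 = -2. Stack: [-2]
STORE_FAST x → x=-2. Stack: []
LOAD_CONST → push 4. Stack: [4]
LOAD_FAST x → push -2. Stack: [4, -2]
BINARY_OP * → 4 * -2 = -8. Stack: [-8]
LOAD_CONST → push 4. Stack: [-8, 4]
BINARY_OP ^ → -8 ^ 4 = -4. Stack: [-4]
STORE_FAST t → t=-4. Stack: []
LOAD_FAST t → push -4. Stack: [-4]
RETURN_VALUE → return -4.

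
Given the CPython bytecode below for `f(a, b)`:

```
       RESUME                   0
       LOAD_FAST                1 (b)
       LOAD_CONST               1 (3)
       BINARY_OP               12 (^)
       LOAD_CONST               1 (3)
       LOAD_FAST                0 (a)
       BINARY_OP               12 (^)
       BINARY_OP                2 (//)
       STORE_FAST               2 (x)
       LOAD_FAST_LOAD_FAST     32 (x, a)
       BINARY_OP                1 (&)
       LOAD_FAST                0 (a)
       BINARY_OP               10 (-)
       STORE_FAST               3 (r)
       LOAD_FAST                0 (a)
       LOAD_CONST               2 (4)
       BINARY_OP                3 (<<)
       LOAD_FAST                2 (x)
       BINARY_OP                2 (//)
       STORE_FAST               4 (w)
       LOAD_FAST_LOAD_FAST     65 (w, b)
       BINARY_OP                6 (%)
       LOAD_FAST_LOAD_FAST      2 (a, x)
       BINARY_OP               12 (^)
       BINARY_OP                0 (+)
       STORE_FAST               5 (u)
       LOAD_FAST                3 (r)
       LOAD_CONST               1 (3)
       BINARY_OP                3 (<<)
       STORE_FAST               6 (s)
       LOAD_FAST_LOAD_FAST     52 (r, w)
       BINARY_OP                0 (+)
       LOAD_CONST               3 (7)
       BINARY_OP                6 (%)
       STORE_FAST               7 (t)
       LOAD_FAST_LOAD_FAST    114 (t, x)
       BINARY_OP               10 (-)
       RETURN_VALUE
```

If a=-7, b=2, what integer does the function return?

1

LOAD_FAST b → push 2. Stack: [2]
LOAD_CONST → push 3. Stack: [2, 3]
BINARY_OP ^ → 2 ^ 3 = 1. Stack: [1]
LOAD_CONST → push 3. Stack: [1, 3]
LOAD_FAST a → push -7. Stack: [1, 3, -7]
BINARY_OP ^ → 3 ^ -7 = -6. Stack: [1, -6]
BINARY_OP // → 1 // -6 = -1. Stack: [-1]
STORE_FAST x → x=-1. Stack: []
LOAD_FAST_LOAD_FAST x,a → push -1,-7. Stack: [-1, -7]
BINARY_OP & → -1 & -7 = -7. Stack: [-7]
LOAD_FAST a → push -7. Stack: [-7, -7]
BINARY_OP - → -7 - -7 = 0. Stack: [0]
STORE_FAST r → r=0. Stack: []
LOAD_FAST a → push -7. Stack: [-7]
LOAD_CONST → push 4. Stack: [-7, 4]
BINARY_OP << → -7 << 4 = -112. Stack: [-112]
LOAD_FAST x → push -1. Stack: [-112, -1]
BINARY_OP // → -112 // -1 = 112. Stack: [112]
STORE_FAST w → w=112. Stack: []
LOAD_FAST_LOAD_FAST w,b → push 112,2. Stack: [112, 2]
BINARY_OP % → 112 % 2 = 0. Stack: [0]
LOAD_FAST_LOAD_FAST a,x → push -7,-1. Stack: [0, -7, -1]
BINARY_OP ^ → -7 ^ -1 = 6. Stack: [0, 6]
BINARY_OP + → 0 + 6 = 6. Stack: [6]
STORE_FAST u → u=6. Stack: []
LOAD_FAST r → push 0. Stack: [0]
LOAD_CONST → push 3. Stack: [0, 3]
BINARY_OP << → 0 << 3 = 0. Stack: [0]
STORE_FAST s → s=0. Stack: []
LOAD_FAST_LOAD_FAST r,w → push 0,112. Stack: [0, 112]
BINARY_OP + → 0 + 112 = 112. Stack: [112]
LOAD_CONST → push 7. Stack: [112, 7]
BINARY_OP % → 112 % 7 = 0. Stack: [0]
STORE_FAST t → t=0. Stack: []
LOAD_FAST_LOAD_FAST t,x → push 0,-1. Stack: [0, -1]
BINARY_OP - → 0 - -1 = 1. Stack: [1]
RETURN_VALUE → return 1.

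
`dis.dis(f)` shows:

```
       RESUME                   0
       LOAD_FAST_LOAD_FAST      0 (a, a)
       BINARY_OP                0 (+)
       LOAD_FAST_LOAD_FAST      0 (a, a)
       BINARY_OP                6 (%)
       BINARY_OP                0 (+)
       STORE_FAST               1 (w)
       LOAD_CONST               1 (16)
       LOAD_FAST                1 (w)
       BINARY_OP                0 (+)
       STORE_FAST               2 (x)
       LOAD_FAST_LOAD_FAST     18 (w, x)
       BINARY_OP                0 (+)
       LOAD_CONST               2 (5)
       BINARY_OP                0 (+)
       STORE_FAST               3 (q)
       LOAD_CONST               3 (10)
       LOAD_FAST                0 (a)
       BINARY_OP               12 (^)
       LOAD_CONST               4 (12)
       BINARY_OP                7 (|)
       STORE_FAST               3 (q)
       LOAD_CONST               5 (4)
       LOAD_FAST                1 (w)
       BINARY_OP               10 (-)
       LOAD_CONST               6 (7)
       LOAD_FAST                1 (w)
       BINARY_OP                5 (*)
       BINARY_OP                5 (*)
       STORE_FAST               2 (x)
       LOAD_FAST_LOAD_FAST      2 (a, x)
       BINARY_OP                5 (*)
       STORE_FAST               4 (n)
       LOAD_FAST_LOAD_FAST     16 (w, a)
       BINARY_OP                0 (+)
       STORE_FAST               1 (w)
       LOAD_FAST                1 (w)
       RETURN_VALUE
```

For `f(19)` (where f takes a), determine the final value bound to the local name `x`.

-9044

LOAD_FAST_LOAD_FAST a,a → push 19,19. Stack: [19, 19]
BINARY_OP + → 19 + 19 = 38. Stack: [38]
LOAD_FAST_LOAD_FAST a,a → push 19,19. Stack: [38, 19, 19]
BINARY_OP % → 19 % 19 = 0. Stack: [38, 0]
BINARY_OP + → 38 + 0 = 38. Stack: [38]
STORE_FAST w → w=38. Stack: []
LOAD_CONST → push 16. Stack: [16]
LOAD_FAST w → push 38. Stack: [16, 38]
BINARY_OP + → 16 + 38 = 54. Stack: [54]
STORE_FAST x → x=54. Stack: []
LOAD_FAST_LOAD_FAST w,x → push 38,54. Stack: [38, 54]
BINARY_OP + → 38 + 54 = 92. Stack: [92]
LOAD_CONST → push 5. Stack: [92, 5]
BINARY_OP + → 92 + 5 = 97. Stack: [97]
STORE_FAST q → q=97. Stack: []
LOAD_CONST → push 10. Stack: [10]
LOAD_FAST a → push 19. Stack: [10, 19]
BINARY_OP ^ → 10 ^ 19 = 25. Stack: [25]
LOAD_CONST → push 12. Stack: [25, 12]
BINARY_OP | → 25 | 12 = 29. Stack: [29]
STORE_FAST q → q=29. Stack: []
LOAD_CONST → push 4. Stack: [4]
LOAD_FAST w → push 38. Stack: [4, 38]
BINARY_OP - → 4 - 38 = -34. Stack: [-34]
LOAD_CONST → push 7. Stack: [-34, 7]
LOAD_FAST w → push 38. Stack: [-34, 7, 38]
BINARY_OP * → 7 * 38 = 266. Stack: [-34, 266]
BINARY_OP * → -34 * 266 = -9044. Stack: [-9044]
STORE_FAST x → x=-9044. Stack: []
LOAD_FAST_LOAD_FAST a,x → push 19,-9044. Stack: [19, -9044]
BINARY_OP * → 19 * -9044 = -171836. Stack: [-171836]
STORE_FAST n → n=-171836. Stack: []
LOAD_FAST_LOAD_FAST w,a → push 38,19. Stack: [38, 19]
BINARY_OP + → 38 + 19 = 57. Stack: [57]
STORE_FAST w → w=57. Stack: []
LOAD_FAST w → push 57. Stack: [57]
RETURN_VALUE → return 57.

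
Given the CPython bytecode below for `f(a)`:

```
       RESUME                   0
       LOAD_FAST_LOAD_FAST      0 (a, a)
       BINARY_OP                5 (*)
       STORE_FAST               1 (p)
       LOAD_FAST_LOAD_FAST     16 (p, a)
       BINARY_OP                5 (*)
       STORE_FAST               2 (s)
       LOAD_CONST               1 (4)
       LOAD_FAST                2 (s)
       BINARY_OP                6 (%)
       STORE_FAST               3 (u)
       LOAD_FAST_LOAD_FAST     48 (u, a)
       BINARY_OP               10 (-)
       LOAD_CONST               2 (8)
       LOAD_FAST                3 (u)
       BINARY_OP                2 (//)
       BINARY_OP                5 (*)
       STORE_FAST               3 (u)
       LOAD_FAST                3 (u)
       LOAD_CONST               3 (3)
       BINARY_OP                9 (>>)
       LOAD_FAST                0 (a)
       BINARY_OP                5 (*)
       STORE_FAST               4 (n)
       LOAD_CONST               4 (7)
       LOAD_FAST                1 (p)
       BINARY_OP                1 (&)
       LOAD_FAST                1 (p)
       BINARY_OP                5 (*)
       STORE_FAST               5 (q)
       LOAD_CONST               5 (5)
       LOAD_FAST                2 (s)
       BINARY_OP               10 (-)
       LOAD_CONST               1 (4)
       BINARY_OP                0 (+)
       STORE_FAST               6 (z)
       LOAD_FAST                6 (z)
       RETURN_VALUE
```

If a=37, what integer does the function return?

LOAD_FAST_LOAD_FAST a,a → push 37,37. Stack: [37, 37]
BINARY_OP * → 37 * 37 = 1369. Stack: [1369]
STORE_FAST p → p=1369. Stack: []
LOAD_FAST_LOAD_FAST p,a → push 1369,37. Stack: [1369, 37]
BINARY_OP * → 1369 * 37 = 50653. Stack: [50653]
STORE_FAST s → s=50653. Stack: []
LOAD_CONST → push 4. Stack: [4]
LOAD_FAST s → push 50653. Stack: [4, 50653]
BINARY_OP % → 4 % 50653 = 4. Stack: [4]
STORE_FAST u → u=4. Stack: []
LOAD_FAST_LOAD_FAST u,a → push 4,37. Stack: [4, 37]
BINARY_OP - → 4 - 37 = -33. Stack: [-33]
LOAD_CONST → push 8. Stack: [-33, 8]
LOAD_FAST u → push 4. Stack: [-33, 8, 4]
BINARY_OP // → 8 // 4 = 2. Stack: [-33, 2]
BINARY_OP * → -33 * 2 = -66. Stack: [-66]
STORE_FAST u → u=-66. Stack: []
LOAD_FAST u → push -66. Stack: [-66]
LOAD_CONST → push 3. Stack: [-66, 3]
BINARY_OP >> → -66 >> 3 = -9. Stack: [-9]
LOAD_FAST a → push 37. Stack: [-9, 37]
BINARY_OP * → -9 * 37 = -333. Stack: [-333]
STORE_FAST n → n=-333. Stack: []
LOAD_CONST → push 7. Stack: [7]
LOAD_FAST p → push 1369. Stack: [7, 1369]
BINARY_OP & → 7 & 1369 = 1. Stack: [1]
LOAD_FAST p → push 1369. Stack: [1, 1369]
BINARY_OP * → 1 * 1369 = 1369. Stack: [1369]
STORE_FAST q → q=1369. Stack: []
LOAD_CONST → push 5. Stack: [5]
LOAD_FAST s → push 50653. Stack: [5, 50653]
BINARY_OP - → 5 - 50653 = -50648. Stack: [-50648]
LOAD_CONST → push 4. Stack: [-50648, 4]
BINARY_OP + → -50648 + 4 = -50644. Stack: [-50644]
STORE_FAST z → z=-50644. Stack: []
LOAD_FAST z → push -50644. Stack: [-50644]
RETURN_VALUE → return -50644.

-50644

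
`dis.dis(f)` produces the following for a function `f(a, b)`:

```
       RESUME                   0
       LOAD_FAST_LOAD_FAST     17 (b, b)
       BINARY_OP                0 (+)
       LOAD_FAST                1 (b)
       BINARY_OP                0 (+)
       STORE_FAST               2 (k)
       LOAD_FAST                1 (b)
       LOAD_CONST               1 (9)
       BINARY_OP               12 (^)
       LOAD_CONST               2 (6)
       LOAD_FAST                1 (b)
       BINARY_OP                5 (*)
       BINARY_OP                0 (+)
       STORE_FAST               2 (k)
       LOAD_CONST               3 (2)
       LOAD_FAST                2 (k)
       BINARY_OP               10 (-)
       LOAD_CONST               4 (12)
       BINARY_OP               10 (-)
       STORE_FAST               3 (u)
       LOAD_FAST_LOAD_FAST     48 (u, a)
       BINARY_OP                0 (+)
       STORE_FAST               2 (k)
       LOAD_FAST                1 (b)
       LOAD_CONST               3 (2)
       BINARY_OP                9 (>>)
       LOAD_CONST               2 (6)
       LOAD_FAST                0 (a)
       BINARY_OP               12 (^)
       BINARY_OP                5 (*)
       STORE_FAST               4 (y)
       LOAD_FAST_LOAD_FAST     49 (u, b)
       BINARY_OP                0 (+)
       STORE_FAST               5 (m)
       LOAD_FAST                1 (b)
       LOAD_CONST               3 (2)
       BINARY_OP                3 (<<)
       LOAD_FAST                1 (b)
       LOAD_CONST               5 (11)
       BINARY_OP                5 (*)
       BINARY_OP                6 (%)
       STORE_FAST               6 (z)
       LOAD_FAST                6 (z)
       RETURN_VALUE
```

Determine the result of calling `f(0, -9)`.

LOAD_FAST_LOAD_FAST b,b → push -9,-9. Stack: [-9, -9]
BINARY_OP + → -9 + -9 = -18. Stack: [-18]
LOAD_FAST b → push -9. Stack: [-18, -9]
BINARY_OP + → -18 + -9 = -27. Stack: [-27]
STORE_FAST k → k=-27. Stack: []
LOAD_FAST b → push -9. Stack: [-9]
LOAD_CONST → push 9. Stack: [-9, 9]
BINARY_OP ^ → -9 ^ 9 = -2. Stack: [-2]
LOAD_CONST → push 6. Stack: [-2, 6]
LOAD_FAST b → push -9. Stack: [-2, 6, -9]
BINARY_OP * → 6 * -9 = -54. Stack: [-2, -54]
BINARY_OP + → -2 + -54 = -56. Stack: [-56]
STORE_FAST k → k=-56. Stack: []
LOAD_CONST → push 2. Stack: [2]
LOAD_FAST k → push -56. Stack: [2, -56]
BINARY_OP - → 2 - -56 = 58. Stack: [58]
LOAD_CONST → push 12. Stack: [58, 12]
BINARY_OP - → 58 - 12 = 46. Stack: [46]
STORE_FAST u → u=46. Stack: []
LOAD_FAST_LOAD_FAST u,a → push 46,0. Stack: [46, 0]
BINARY_OP + → 46 + 0 = 46. Stack: [46]
STORE_FAST k → k=46. Stack: []
LOAD_FAST b → push -9. Stack: [-9]
LOAD_CONST → push 2. Stack: [-9, 2]
BINARY_OP >> → -9 >> 2 = -3. Stack: [-3]
LOAD_CONST → push 6. Stack: [-3, 6]
LOAD_FAST a → push 0. Stack: [-3, 6, 0]
BINARY_OP ^ → 6 ^ 0 = 6. Stack: [-3, 6]
BINARY_OP * → -3 * 6 = -18. Stack: [-18]
STORE_FAST y → y=-18. Stack: []
LOAD_FAST_LOAD_FAST u,b → push 46,-9. Stack: [46, -9]
BINARY_OP + → 46 + -9 = 37. Stack: [37]
STORE_FAST m → m=37. Stack: []
LOAD_FAST b → push -9. Stack: [-9]
LOAD_CONST → push 2. Stack: [-9, 2]
BINARY_OP << → -9 << 2 = -36. Stack: [-36]
LOAD_FAST b → push -9. Stack: [-36, -9]
LOAD_CONST → push 11. Stack: [-36, -9, 11]
BINARY_OP * → -9 * 11 = -99. Stack: [-36, -99]
BINARY_OP % → -36 % -99 = -36. Stack: [-36]
STORE_FAST z → z=-36. Stack: []
LOAD_FAST z → push -36. Stack: [-36]
RETURN_VALUE → return -36.

-36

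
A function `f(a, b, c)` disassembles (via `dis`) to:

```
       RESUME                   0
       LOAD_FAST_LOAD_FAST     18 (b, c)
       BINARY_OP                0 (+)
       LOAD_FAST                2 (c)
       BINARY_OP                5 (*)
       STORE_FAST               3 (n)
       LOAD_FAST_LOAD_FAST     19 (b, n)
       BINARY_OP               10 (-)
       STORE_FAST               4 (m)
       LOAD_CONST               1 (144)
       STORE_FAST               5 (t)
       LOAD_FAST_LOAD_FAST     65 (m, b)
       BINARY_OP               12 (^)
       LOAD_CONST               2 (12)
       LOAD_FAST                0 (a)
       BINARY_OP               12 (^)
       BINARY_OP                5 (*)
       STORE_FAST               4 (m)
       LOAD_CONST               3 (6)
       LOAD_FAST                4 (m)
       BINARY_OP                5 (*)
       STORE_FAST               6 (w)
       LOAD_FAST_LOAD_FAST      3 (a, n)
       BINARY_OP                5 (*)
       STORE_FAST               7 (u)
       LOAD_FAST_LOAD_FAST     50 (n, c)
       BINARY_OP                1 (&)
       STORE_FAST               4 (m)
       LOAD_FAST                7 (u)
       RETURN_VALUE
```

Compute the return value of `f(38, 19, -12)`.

-3192

LOAD_FAST_LOAD_FAST b,c → push 19,-12. Stack: [19, -12]
BINARY_OP + → 19 + -12 = 7. Stack: [7]
LOAD_FAST c → push -12. Stack: [7, -12]
BINARY_OP * → 7 * -12 = -84. Stack: [-84]
STORE_FAST n → n=-84. Stack: []
LOAD_FAST_LOAD_FAST b,n → push 19,-84. Stack: [19, -84]
BINARY_OP - → 19 - -84 = 103. Stack: [103]
STORE_FAST m → m=103. Stack: []
LOAD_CONST → push 144. Stack: [144]
STORE_FAST t → t=144. Stack: []
LOAD_FAST_LOAD_FAST m,b → push 103,19. Stack: [103, 19]
BINARY_OP ^ → 103 ^ 19 = 116. Stack: [116]
LOAD_CONST → push 12. Stack: [116, 12]
LOAD_FAST a → push 38. Stack: [116, 12, 38]
BINARY_OP ^ → 12 ^ 38 = 42. Stack: [116, 42]
BINARY_OP * → 116 * 42 = 4872. Stack: [4872]
STORE_FAST m → m=4872. Stack: []
LOAD_CONST → push 6. Stack: [6]
LOAD_FAST m → push 4872. Stack: [6, 4872]
BINARY_OP * → 6 * 4872 = 29232. Stack: [29232]
STORE_FAST w → w=29232. Stack: []
LOAD_FAST_LOAD_FAST a,n → push 38,-84. Stack: [38, -84]
BINARY_OP * → 38 * -84 = -3192. Stack: [-3192]
STORE_FAST u → u=-3192. Stack: []
LOAD_FAST_LOAD_FAST n,c → push -84,-12. Stack: [-84, -12]
BINARY_OP & → -84 & -12 = -92. Stack: [-92]
STORE_FAST m → m=-92. Stack: []
LOAD_FAST u → push -3192. Stack: [-3192]
RETURN_VALUE → return -3192.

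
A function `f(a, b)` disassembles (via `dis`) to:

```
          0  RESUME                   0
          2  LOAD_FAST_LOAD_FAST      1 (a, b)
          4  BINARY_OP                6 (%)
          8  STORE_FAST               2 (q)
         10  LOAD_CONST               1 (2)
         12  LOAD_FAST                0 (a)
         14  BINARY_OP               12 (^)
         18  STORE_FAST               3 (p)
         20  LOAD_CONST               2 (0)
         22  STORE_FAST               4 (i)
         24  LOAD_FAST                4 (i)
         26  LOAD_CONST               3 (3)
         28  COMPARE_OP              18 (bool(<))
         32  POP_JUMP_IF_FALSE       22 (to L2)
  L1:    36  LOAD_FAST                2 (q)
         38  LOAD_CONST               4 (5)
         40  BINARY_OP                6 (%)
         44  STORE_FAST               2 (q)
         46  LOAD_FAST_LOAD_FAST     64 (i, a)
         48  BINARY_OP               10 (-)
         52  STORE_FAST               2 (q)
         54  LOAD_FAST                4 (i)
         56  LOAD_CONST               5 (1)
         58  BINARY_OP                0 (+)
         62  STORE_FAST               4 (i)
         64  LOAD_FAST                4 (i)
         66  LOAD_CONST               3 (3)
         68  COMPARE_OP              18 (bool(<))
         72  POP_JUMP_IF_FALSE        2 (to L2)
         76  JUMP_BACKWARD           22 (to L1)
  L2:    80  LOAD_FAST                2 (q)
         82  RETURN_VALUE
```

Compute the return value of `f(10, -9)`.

-8

LOAD_FAST_LOAD_FAST a,b → push 10,-9. Stack: [10, -9]
BINARY_OP % → 10 % -9 = -8. Stack: [-8]
STORE_FAST q → q=-8. Stack: []
LOAD_CONST → push 2. Stack: [2]
LOAD_FAST a → push 10. Stack: [2, 10]
BINARY_OP ^ → 2 ^ 10 = 8. Stack: [8]
STORE_FAST p → p=8. Stack: []
LOAD_CONST → push 0. Stack: [0]
STORE_FAST i → i=0. Stack: []
LOAD_FAST i → push 0. Stack: [0]
LOAD_CONST → push 3. Stack: [0, 3]
COMPARE_OP bool(<) → 0 vs 3 = True. Stack: [True]
POP_JUMP_IF_FALSE → pop True; no jump. Stack: []
LOAD_FAST q → push -8. Stack: [-8]
LOAD_CONST → push 5. Stack: [-8, 5]
BINARY_OP % → -8 % 5 = 2. Stack: [2]
STORE_FAST q → q=2. Stack: []
LOAD_FAST_LOAD_FAST i,a → push 0,10. Stack: [0, 10]
BINARY_OP - → 0 - 10 = -10. Stack: [-10]
STORE_FAST q → q=-10. Stack: []
LOAD_FAST i → push 0. Stack: [0]
LOAD_CONST → push 1. Stack: [0, 1]
BINARY_OP + → 0 + 1 = 1. Stack: [1]
STORE_FAST i → i=1. Stack: []
LOAD_FAST i → push 1. Stack: [1]
LOAD_CONST → push 3. Stack: [1, 3]
COMPARE_OP bool(<) → 1 vs 3 = True. Stack: [True]
POP_JUMP_IF_FALSE → pop True; no jump. Stack: []
LOAD_FAST q → push -10. Stack: [-10]
LOAD_CONST → push 5. Stack: [-10, 5]
BINARY_OP % → -10 % 5 = 0. Stack: [0]
STORE_FAST q → q=0. Stack: []
LOAD_FAST_LOAD_FAST i,a → push 1,10. Stack: [1, 10]
BINARY_OP - → 1 - 10 = -9. Stack: [-9]
STORE_FAST q → q=-9. Stack: []
LOAD_FAST i → push 1. Stack: [1]
LOAD_CONST → push 1. Stack: [1, 1]
BINARY_OP + → 1 + 1 = 2. Stack: [2]
STORE_FAST i → i=2. Stack: []
LOAD_FAST i → push 2. Stack: [2]
LOAD_CONST → push 3. Stack: [2, 3]
COMPARE_OP bool(<) → 2 vs 3 = True. Stack: [True]
POP_JUMP_IF_FALSE → pop True; no jump. Stack: []
LOAD_FAST q → push -9. Stack: [-9]
LOAD_CONST → push 5. Stack: [-9, 5]
BINARY_OP % → -9 % 5 = 1. Stack: [1]
STORE_FAST q → q=1. Stack: []
LOAD_FAST_LOAD_FAST i,a → push 2,10. Stack: [2, 10]
BINARY_OP - → 2 - 10 = -8. Stack: [-8]
STORE_FAST q → q=-8. Stack: []
LOAD_FAST i → push 2. Stack: [2]
LOAD_CONST → push 1. Stack: [2, 1]
BINARY_OP + → 2 + 1 = 3. Stack: [3]
STORE_FAST i → i=3. Stack: []
LOAD_FAST i → push 3. Stack: [3]
LOAD_CONST → push 3. Stack: [3, 3]
COMPARE_OP bool(<) → 3 vs 3 = False. Stack: [False]
POP_JUMP_IF_FALSE → pop False; jump. Stack: []
LOAD_FAST q → push -8. Stack: [-8]
RETURN_VALUE → return -8.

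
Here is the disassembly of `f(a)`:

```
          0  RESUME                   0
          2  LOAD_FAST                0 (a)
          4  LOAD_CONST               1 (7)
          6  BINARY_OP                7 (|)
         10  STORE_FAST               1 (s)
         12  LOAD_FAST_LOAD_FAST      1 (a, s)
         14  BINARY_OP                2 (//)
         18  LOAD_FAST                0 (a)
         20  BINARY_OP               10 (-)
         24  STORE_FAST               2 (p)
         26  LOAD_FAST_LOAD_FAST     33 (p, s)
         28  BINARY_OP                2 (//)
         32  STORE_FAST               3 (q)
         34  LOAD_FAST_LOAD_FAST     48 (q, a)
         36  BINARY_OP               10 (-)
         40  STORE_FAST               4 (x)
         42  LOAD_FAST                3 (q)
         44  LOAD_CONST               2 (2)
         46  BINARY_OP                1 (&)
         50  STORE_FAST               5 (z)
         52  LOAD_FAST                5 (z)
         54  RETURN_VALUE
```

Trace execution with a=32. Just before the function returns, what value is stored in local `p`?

LOAD_FAST a → push 32. Stack: [32]
LOAD_CONST → push 7. Stack: [32, 7]
BINARY_OP | → 32 | 7 = 39. Stack: [39]
STORE_FAST s → s=39. Stack: []
LOAD_FAST_LOAD_FAST a,s → push 32,39. Stack: [32, 39]
BINARY_OP // → 32 // 39 = 0. Stack: [0]
LOAD_FAST a → push 32. Stack: [0, 32]
BINARY_OP - → 0 - 32 = -32. Stack: [-32]
STORE_FAST p → p=-32. Stack: []
LOAD_FAST_LOAD_FAST p,s → push -32,39. Stack: [-32, 39]
BINARY_OP // → -32 // 39 = -1. Stack: [-1]
STORE_FAST q → q=-1. Stack: []
LOAD_FAST_LOAD_FAST q,a → push -1,32. Stack: [-1, 32]
BINARY_OP - → -1 - 32 = -33. Stack: [-33]
STORE_FAST x → x=-33. Stack: []
LOAD_FAST q → push -1. Stack: [-1]
LOAD_CONST → push 2. Stack: [-1, 2]
BINARY_OP & → -1 & 2 = 2. Stack: [2]
STORE_FAST z → z=2. Stack: []
LOAD_FAST z → push 2. Stack: [2]
RETURN_VALUE → return 2.

-32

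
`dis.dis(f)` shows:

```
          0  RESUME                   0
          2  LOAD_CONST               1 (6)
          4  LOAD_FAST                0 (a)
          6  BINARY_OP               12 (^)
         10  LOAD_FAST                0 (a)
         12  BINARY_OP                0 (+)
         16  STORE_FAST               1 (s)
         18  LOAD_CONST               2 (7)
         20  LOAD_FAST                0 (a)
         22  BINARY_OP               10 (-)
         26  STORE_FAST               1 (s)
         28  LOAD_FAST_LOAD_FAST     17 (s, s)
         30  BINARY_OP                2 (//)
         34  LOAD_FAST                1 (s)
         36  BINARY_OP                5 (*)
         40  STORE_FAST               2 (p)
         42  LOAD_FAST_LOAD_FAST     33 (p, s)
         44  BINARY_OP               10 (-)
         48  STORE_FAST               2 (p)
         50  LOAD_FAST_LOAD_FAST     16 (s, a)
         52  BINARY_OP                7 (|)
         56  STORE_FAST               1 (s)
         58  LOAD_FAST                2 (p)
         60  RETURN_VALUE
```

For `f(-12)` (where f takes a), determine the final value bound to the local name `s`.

-9

LOAD_CONST → push 6. Stack: [6]
LOAD_FAST a → push -12. Stack: [6, -12]
BINARY_OP ^ → 6 ^ -12 = -14. Stack: [-14]
LOAD_FAST a → push -12. Stack: [-14, -12]
BINARY_OP + → -14 + -12 = -26. Stack: [-26]
STORE_FAST s → s=-26. Stack: []
LOAD_CONST → push 7. Stack: [7]
LOAD_FAST a → push -12. Stack: [7, -12]
BINARY_OP - → 7 - -12 = 19. Stack: [19]
STORE_FAST s → s=19. Stack: []
LOAD_FAST_LOAD_FAST s,s → push 19,19. Stack: [19, 19]
BINARY_OP // → 19 // 19 = 1. Stack: [1]
LOAD_FAST s → push 19. Stack: [1, 19]
BINARY_OP * → 1 * 19 = 19. Stack: [19]
STORE_FAST p → p=19. Stack: []
LOAD_FAST_LOAD_FAST p,s → push 19,19. Stack: [19, 19]
BINARY_OP - → 19 - 19 = 0. Stack: [0]
STORE_FAST p → p=0. Stack: []
LOAD_FAST_LOAD_FAST s,a → push 19,-12. Stack: [19, -12]
BINARY_OP | → 19 | -12 = -9. Stack: [-9]
STORE_FAST s → s=-9. Stack: []
LOAD_FAST p → push 0. Stack: [0]
RETURN_VALUE → return 0.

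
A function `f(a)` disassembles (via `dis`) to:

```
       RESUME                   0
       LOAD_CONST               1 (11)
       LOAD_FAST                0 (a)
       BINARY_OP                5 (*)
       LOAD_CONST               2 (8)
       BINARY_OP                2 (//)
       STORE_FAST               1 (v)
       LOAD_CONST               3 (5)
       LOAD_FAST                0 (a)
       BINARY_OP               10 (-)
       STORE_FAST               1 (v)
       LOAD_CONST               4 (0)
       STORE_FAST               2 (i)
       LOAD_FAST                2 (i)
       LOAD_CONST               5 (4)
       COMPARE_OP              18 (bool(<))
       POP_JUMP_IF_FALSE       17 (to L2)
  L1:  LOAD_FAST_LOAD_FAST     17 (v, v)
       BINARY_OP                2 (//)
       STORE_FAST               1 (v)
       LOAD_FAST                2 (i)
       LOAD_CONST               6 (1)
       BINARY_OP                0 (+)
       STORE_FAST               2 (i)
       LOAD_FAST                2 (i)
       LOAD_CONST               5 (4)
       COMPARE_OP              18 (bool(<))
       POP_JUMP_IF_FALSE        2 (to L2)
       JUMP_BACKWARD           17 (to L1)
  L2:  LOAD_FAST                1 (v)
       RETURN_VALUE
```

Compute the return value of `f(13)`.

LOAD_CONST → push 11. Stack: [11]
LOAD_FAST a → push 13. Stack: [11, 13]
BINARY_OP * → 11 * 13 = 143. Stack: [143]
LOAD_CONST → push 8. Stack: [143, 8]
BINARY_OP // → 143 // 8 = 17. Stack: [17]
STORE_FAST v → v=17. Stack: []
LOAD_CONST → push 5. Stack: [5]
LOAD_FAST a → push 13. Stack: [5, 13]
BINARY_OP - → 5 - 13 = -8. Stack: [-8]
STORE_FAST v → v=-8. Stack: []
LOAD_CONST → push 0. Stack: [0]
STORE_FAST i → i=0. Stack: []
LOAD_FAST i → push 0. Stack: [0]
LOAD_CONST → push 4. Stack: [0, 4]
COMPARE_OP bool(<) → 0 vs 4 = True. Stack: [True]
POP_JUMP_IF_FALSE → pop True; no jump. Stack: []
LOAD_FAST_LOAD_FAST v,v → push -8,-8. Stack: [-8, -8]
BINARY_OP // → -8 // -8 = 1. Stack: [1]
STORE_FAST v → v=1. Stack: []
LOAD_FAST i → push 0. Stack: [0]
LOAD_CONST → push 1. Stack: [0, 1]
BINARY_OP + → 0 + 1 = 1. Stack: [1]
STORE_FAST i → i=1. Stack: []
LOAD_FAST i → push 1. Stack: [1]
LOAD_CONST → push 4. Stack: [1, 4]
COMPARE_OP bool(<) → 1 vs 4 = True. Stack: [True]
POP_JUMP_IF_FALSE → pop True; no jump. Stack: []
LOAD_FAST_LOAD_FAST v,v → push 1,1. Stack: [1, 1]
BINARY_OP // → 1 // 1 = 1. Stack: [1]
STORE_FAST v → v=1. Stack: []
LOAD_FAST i → push 1. Stack: [1]
LOAD_CONST → push 1. Stack: [1, 1]
BINARY_OP + → 1 + 1 = 2. Stack: [2]
STORE_FAST i → i=2. Stack: []
LOAD_FAST i → push 2. Stack: [2]
LOAD_CONST → push 4. Stack: [2, 4]
COMPARE_OP bool(<) → 2 vs 4 = True. Stack: [True]
POP_JUMP_IF_FALSE → pop True; no jump. Stack: []
LOAD_FAST_LOAD_FAST v,v → push 1,1. Stack: [1, 1]
BINARY_OP // → 1 // 1 = 1. Stack: [1]
STORE_FAST v → v=1. Stack: []
LOAD_FAST i → push 2. Stack: [2]
LOAD_CONST → push 1. Stack: [2, 1]
BINARY_OP + → 2 + 1 = 3. Stack: [3]
STORE_FAST i → i=3. Stack: []
LOAD_FAST i → push 3. Stack: [3]
LOAD_CONST → push 4. Stack: [3, 4]
COMPARE_OP bool(<) → 3 vs 4 = True. Stack: [True]
POP_JUMP_IF_FALSE → pop True; no jump. Stack: []
LOAD_FAST_LOAD_FAST v,v → push 1,1. Stack: [1, 1]
BINARY_OP // → 1 // 1 = 1. Stack: [1]
STORE_FAST v → v=1. Stack: []
LOAD_FAST i → push 3. Stack: [3]
LOAD_CONST → push 1. Stack: [3, 1]
BINARY_OP + → 3 + 1 = 4. Stack: [4]
STORE_FAST i → i=4. Stack: []
LOAD_FAST i → push 4. Stack: [4]
LOAD_CONST → push 4. Stack: [4, 4]
COMPARE_OP bool(<) → 4 vs 4 = False. Stack: [False]
POP_JUMP_IF_FALSE → pop False; jump. Stack: []
LOAD_FAST v → push 1. Stack: [1]
RETURN_VALUE → return 1.

1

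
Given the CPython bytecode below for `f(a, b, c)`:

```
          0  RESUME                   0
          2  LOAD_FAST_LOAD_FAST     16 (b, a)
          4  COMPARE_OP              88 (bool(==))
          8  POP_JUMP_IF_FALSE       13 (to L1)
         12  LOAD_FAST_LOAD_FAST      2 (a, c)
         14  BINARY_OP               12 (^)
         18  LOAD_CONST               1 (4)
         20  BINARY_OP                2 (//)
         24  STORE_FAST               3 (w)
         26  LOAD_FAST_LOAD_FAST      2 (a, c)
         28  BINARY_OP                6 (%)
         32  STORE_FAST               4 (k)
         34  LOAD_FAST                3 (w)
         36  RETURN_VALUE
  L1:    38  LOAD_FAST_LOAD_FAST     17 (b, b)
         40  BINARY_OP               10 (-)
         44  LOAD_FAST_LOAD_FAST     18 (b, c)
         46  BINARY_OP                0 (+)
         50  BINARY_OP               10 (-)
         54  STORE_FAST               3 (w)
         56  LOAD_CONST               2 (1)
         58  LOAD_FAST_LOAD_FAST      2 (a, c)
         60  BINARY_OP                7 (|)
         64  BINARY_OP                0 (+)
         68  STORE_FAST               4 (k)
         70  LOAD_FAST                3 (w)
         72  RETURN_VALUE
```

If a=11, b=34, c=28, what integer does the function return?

LOAD_FAST_LOAD_FAST b,a → push 34,11. Stack: [34, 11]
COMPARE_OP bool(==) → 34 vs 11 = False. Stack: [False]
POP_JUMP_IF_FALSE → pop False; jump. Stack: []
LOAD_FAST_LOAD_FAST b,b → push 34,34. Stack: [34, 34]
BINARY_OP - → 34 - 34 = 0. Stack: [0]
LOAD_FAST_LOAD_FAST b,c → push 34,28. Stack: [0, 34, 28]
BINARY_OP + → 34 + 28 = 62. Stack: [0, 62]
BINARY_OP - → 0 - 62 = -62. Stack: [-62]
STORE_FAST w → w=-62. Stack: []
LOAD_CONST → push 1. Stack: [1]
LOAD_FAST_LOAD_FAST a,c → push 11,28. Stack: [1, 11, 28]
BINARY_OP | → 11 | 28 = 31. Stack: [1, 31]
BINARY_OP + → 1 + 31 = 32. Stack: [32]
STORE_FAST k → k=32. Stack: []
LOAD_FAST w → push -62. Stack: [-62]
RETURN_VALUE → return -62.

-62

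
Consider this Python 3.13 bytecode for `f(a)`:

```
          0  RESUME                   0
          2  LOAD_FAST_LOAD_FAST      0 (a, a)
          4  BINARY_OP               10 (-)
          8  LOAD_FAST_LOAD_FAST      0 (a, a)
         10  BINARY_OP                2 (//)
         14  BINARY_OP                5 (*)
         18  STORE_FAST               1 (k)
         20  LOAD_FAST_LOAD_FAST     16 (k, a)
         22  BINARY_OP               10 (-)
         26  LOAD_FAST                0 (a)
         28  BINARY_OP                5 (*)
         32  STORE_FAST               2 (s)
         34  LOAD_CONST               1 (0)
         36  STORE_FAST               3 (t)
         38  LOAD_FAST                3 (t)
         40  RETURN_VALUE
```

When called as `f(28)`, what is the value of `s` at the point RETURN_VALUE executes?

LOAD_FAST_LOAD_FAST a,a → push 28,28. Stack: [28, 28]
BINARY_OP - → 28 - 28 = 0. Stack: [0]
LOAD_FAST_LOAD_FAST a,a → push 28,28. Stack: [0, 28, 28]
BINARY_OP // → 28 // 28 = 1. Stack: [0, 1]
BINARY_OP * → 0 * 1 = 0. Stack: [0]
STORE_FAST k → k=0. Stack: []
LOAD_FAST_LOAD_FAST k,a → push 0,28. Stack: [0, 28]
BINARY_OP - → 0 - 28 = -28. Stack: [-28]
LOAD_FAST a → push 28. Stack: [-28, 28]
BINARY_OP * → -28 * 28 = -784. Stack: [-784]
STORE_FAST s → s=-784. Stack: []
LOAD_CONST → push 0. Stack: [0]
STORE_FAST t → t=0. Stack: []
LOAD_FAST t → push 0. Stack: [0]
RETURN_VALUE → return 0.

-784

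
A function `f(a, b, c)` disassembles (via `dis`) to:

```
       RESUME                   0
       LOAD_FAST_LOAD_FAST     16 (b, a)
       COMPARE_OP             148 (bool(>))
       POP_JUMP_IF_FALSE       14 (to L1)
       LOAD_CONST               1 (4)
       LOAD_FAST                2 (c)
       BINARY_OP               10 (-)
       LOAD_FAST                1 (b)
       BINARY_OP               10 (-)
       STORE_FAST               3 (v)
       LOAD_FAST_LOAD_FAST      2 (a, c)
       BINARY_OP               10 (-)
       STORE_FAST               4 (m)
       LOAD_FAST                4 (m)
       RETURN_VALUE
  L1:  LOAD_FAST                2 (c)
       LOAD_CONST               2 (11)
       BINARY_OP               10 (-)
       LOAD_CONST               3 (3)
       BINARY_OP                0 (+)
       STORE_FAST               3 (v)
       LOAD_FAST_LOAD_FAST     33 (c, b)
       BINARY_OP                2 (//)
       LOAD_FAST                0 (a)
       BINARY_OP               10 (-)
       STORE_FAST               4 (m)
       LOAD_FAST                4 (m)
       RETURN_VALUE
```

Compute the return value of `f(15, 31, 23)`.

-8

LOAD_FAST_LOAD_FAST b,a → push 31,15. Stack: [31, 15]
COMPARE_OP bool(>) → 31 vs 15 = True. Stack: [True]
POP_JUMP_IF_FALSE → pop True; no jump. Stack: []
LOAD_CONST → push 4. Stack: [4]
LOAD_FAST c → push 23. Stack: [4, 23]
BINARY_OP - → 4 - 23 = -19. Stack: [-19]
LOAD_FAST b → push 31. Stack: [-19, 31]
BINARY_OP - → -19 - 31 = -50. Stack: [-50]
STORE_FAST v → v=-50. Stack: []
LOAD_FAST_LOAD_FAST a,c → push 15,23. Stack: [15, 23]
BINARY_OP - → 15 - 23 = -8. Stack: [-8]
STORE_FAST m → m=-8. Stack: []
LOAD_FAST m → push -8. Stack: [-8]
RETURN_VALUE → return -8.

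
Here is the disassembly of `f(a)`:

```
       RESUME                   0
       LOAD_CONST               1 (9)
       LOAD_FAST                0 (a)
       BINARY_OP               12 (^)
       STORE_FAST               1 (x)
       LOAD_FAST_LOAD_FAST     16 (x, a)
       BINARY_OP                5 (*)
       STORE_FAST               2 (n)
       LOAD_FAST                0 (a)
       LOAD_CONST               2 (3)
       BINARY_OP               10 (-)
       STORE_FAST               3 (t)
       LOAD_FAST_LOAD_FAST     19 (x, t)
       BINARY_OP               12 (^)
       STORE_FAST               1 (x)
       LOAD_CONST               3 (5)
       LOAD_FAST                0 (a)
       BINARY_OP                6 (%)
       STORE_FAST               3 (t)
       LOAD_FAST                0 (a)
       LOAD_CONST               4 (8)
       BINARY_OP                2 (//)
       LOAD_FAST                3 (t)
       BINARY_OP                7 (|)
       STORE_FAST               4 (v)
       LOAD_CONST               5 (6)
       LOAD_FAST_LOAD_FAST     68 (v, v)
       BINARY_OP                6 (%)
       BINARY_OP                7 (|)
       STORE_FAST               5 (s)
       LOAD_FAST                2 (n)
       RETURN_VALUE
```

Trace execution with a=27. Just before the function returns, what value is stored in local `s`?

6

LOAD_CONST → push 9. Stack: [9]
LOAD_FAST a → push 27. Stack: [9, 27]
BINARY_OP ^ → 9 ^ 27 = 18. Stack: [18]
STORE_FAST x → x=18. Stack: []
LOAD_FAST_LOAD_FAST x,a → push 18,27. Stack: [18, 27]
BINARY_OP * → 18 * 27 = 486. Stack: [486]
STORE_FAST n → n=486. Stack: []
LOAD_FAST a → push 27. Stack: [27]
LOAD_CONST → push 3. Stack: [27, 3]
BINARY_OP - → 27 - 3 = 24. Stack: [24]
STORE_FAST t → t=24. Stack: []
LOAD_FAST_LOAD_FAST x,t → push 18,24. Stack: [18, 24]
BINARY_OP ^ → 18 ^ 24 = 10. Stack: [10]
STORE_FAST x → x=10. Stack: []
LOAD_CONST → push 5. Stack: [5]
LOAD_FAST a → push 27. Stack: [5, 27]
BINARY_OP % → 5 % 27 = 5. Stack: [5]
STORE_FAST t → t=5. Stack: []
LOAD_FAST a → push 27. Stack: [27]
LOAD_CONST → push 8. Stack: [27, 8]
BINARY_OP // → 27 // 8 = 3. Stack: [3]
LOAD_FAST t → push 5. Stack: [3, 5]
BINARY_OP | → 3 | 5 = 7. Stack: [7]
STORE_FAST v → v=7. Stack: []
LOAD_CONST → push 6. Stack: [6]
LOAD_FAST_LOAD_FAST v,v → push 7,7. Stack: [6, 7, 7]
BINARY_OP % → 7 % 7 = 0. Stack: [6, 0]
BINARY_OP | → 6 | 0 = 6. Stack: [6]
STORE_FAST s → s=6. Stack: []
LOAD_FAST n → push 486. Stack: [486]
RETURN_VALUE → return 486.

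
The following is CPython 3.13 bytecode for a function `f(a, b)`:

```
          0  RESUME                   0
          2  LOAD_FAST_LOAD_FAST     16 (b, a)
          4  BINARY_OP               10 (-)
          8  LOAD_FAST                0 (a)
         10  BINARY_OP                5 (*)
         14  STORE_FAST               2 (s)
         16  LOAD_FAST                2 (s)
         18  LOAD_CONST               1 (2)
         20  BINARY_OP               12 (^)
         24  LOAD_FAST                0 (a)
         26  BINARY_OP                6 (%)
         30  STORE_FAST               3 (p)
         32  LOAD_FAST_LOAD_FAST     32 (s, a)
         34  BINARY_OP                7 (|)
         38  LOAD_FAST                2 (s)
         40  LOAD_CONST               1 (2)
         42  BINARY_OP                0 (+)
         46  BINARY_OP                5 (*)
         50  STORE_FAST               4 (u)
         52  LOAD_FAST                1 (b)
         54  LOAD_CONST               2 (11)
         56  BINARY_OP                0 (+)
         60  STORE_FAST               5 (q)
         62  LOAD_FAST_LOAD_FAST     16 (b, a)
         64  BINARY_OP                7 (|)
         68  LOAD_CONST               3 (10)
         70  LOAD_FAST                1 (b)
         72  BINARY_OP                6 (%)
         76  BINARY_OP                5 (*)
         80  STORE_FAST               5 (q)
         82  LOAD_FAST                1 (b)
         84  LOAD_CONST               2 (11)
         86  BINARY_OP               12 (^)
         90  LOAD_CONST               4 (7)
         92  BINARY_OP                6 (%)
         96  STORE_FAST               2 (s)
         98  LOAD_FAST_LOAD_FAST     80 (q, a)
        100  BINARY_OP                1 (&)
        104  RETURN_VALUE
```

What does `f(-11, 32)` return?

LOAD_FAST_LOAD_FAST b,a → push 32,-11. Stack: [32, -11]
BINARY_OP - → 32 - -11 = 43. Stack: [43]
LOAD_FAST a → push -11. Stack: [43, -11]
BINARY_OP * → 43 * -11 = -473. Stack: [-473]
STORE_FAST s → s=-473. Stack: []
LOAD_FAST s → push -473. Stack: [-473]
LOAD_CONST → push 2. Stack: [-473, 2]
BINARY_OP ^ → -473 ^ 2 = -475. Stack: [-475]
LOAD_FAST a → push -11. Stack: [-475, -11]
BINARY_OP % → -475 % -11 = -2. Stack: [-2]
STORE_FAST p → p=-2. Stack: []
LOAD_FAST_LOAD_FAST s,a → push -473,-11. Stack: [-473, -11]
BINARY_OP | → -473 | -11 = -9. Stack: [-9]
LOAD_FAST s → push -473. Stack: [-9, -473]
LOAD_CONST → push 2. Stack: [-9, -473, 2]
BINARY_OP + → -473 + 2 = -471. Stack: [-9, -471]
BINARY_OP * → -9 * -471 = 4239. Stack: [4239]
STORE_FAST u → u=4239. Stack: []
LOAD_FAST b → push 32. Stack: [32]
LOAD_CONST → push 11. Stack: [32, 11]
BINARY_OP + → 32 + 11 = 43. Stack: [43]
STORE_FAST q → q=43. Stack: []
LOAD_FAST_LOAD_FAST b,a → push 32,-11. Stack: [32, -11]
BINARY_OP | → 32 | -11 = -11. Stack: [-11]
LOAD_CONST → push 10. Stack: [-11, 10]
LOAD_FAST b → push 32. Stack: [-11, 10, 32]
BINARY_OP % → 10 % 32 = 10. Stack: [-11, 10]
BINARY_OP * → -11 * 10 = -110. Stack: [-110]
STORE_FAST q → q=-110. Stack: []
LOAD_FAST b → push 32. Stack: [32]
LOAD_CONST → push 11. Stack: [32, 11]
BINARY_OP ^ → 32 ^ 11 = 43. Stack: [43]
LOAD_CONST → push 7. Stack: [43, 7]
BINARY_OP % → 43 % 7 = 1. Stack: [1]
STORE_FAST s → s=1. Stack: []
LOAD_FAST_LOAD_FAST q,a → push -110,-11. Stack: [-110, -11]
BINARY_OP & → -110 & -11 = -112. Stack: [-112]
RETURN_VALUE → return -112.

-112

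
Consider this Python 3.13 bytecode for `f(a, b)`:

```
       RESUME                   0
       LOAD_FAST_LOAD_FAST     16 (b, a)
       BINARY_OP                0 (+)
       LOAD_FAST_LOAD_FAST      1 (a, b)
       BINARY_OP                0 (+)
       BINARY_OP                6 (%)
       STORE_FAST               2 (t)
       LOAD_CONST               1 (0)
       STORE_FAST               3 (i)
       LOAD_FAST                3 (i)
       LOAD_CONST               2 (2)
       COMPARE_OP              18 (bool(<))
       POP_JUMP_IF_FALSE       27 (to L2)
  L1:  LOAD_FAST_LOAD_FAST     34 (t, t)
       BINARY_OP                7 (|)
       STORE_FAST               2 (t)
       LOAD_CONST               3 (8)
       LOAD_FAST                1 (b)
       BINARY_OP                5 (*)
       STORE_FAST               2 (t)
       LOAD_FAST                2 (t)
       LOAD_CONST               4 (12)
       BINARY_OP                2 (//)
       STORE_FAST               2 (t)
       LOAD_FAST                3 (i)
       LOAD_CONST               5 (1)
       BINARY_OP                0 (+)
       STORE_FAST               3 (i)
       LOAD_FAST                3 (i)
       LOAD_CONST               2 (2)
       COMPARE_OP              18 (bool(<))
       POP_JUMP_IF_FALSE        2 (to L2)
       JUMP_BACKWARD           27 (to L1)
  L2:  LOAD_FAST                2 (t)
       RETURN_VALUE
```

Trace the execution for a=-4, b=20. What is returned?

13

LOAD_FAST_LOAD_FAST b,a → push 20,-4. Stack: [20, -4]
BINARY_OP + → 20 + -4 = 16. Stack: [16]
LOAD_FAST_LOAD_FAST a,b → push -4,20. Stack: [16, -4, 20]
BINARY_OP + → -4 + 20 = 16. Stack: [16, 16]
BINARY_OP % → 16 % 16 = 0. Stack: [0]
STORE_FAST t → t=0. Stack: []
LOAD_CONST → push 0. Stack: [0]
STORE_FAST i → i=0. Stack: []
LOAD_FAST i → push 0. Stack: [0]
LOAD_CONST → push 2. Stack: [0, 2]
COMPARE_OP bool(<) → 0 vs 2 = True. Stack: [True]
POP_JUMP_IF_FALSE → pop True; no jump. Stack: []
LOAD_FAST_LOAD_FAST t,t → push 0,0. Stack: [0, 0]
BINARY_OP | → 0 | 0 = 0. Stack: [0]
STORE_FAST t → t=0. Stack: []
LOAD_CONST → push 8. Stack: [8]
LOAD_FAST b → push 20. Stack: [8, 20]
BINARY_OP * → 8 * 20 = 160. Stack: [160]
STORE_FAST t → t=160. Stack: []
LOAD_FAST t → push 160. Stack: [160]
LOAD_CONST → push 12. Stack: [160, 12]
BINARY_OP // → 160 // 12 = 13. Stack: [13]
STORE_FAST t → t=13. Stack: []
LOAD_FAST i → push 0. Stack: [0]
LOAD_CONST → push 1. Stack: [0, 1]
BINARY_OP + → 0 + 1 = 1. Stack: [1]
STORE_FAST i → i=1. Stack: []
LOAD_FAST i → push 1. Stack: [1]
LOAD_CONST → push 2. Stack: [1, 2]
COMPARE_OP bool(<) → 1 vs 2 = True. Stack: [True]
POP_JUMP_IF_FALSE → pop True; no jump. Stack: []
LOAD_FAST_LOAD_FAST t,t → push 13,13. Stack: [13, 13]
BINARY_OP | → 13 | 13 = 13. Stack: [13]
STORE_FAST t → t=13. Stack: []
LOAD_CONST → push 8. Stack: [8]
LOAD_FAST b → push 20. Stack: [8, 20]
BINARY_OP * → 8 * 20 = 160. Stack: [160]
STORE_FAST t → t=160. Stack: []
LOAD_FAST t → push 160. Stack: [160]
LOAD_CONST → push 12. Stack: [160, 12]
BINARY_OP // → 160 // 12 = 13. Stack: [13]
STORE_FAST t → t=13. Stack: []
LOAD_FAST i → push 1. Stack: [1]
LOAD_CONST → push 1. Stack: [1, 1]
BINARY_OP + → 1 + 1 = 2. Stack: [2]
STORE_FAST i → i=2. Stack: []
LOAD_FAST i → push 2. Stack: [2]
LOAD_CONST → push 2. Stack: [2, 2]
COMPARE_OP bool(<) → 2 vs 2 = False. Stack: [False]
POP_JUMP_IF_FALSE → pop False; jump. Stack: []
LOAD_FAST t → push 13. Stack: [13]
RETURN_VALUE → return 13.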